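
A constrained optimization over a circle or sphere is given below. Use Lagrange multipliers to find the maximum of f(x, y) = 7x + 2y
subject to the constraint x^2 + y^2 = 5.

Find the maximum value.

Set up Lagrange conditions: grad f = lambda * grad g
  7 = 2*lambda*x
  2 = 2*lambda*y
From these: x/y = 7/2, so x = 7t, y = 2t for some t.
Substitute into constraint: (7t)^2 + (2t)^2 = 5
  t^2 * 53 = 5
  t = sqrt(5/53)
Maximum = 7*x + 2*y = (7^2 + 2^2)*t = 53 * sqrt(5/53) = sqrt(265)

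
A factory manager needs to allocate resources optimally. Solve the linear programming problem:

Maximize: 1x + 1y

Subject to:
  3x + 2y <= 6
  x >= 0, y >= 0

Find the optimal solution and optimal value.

The feasible region has vertices at [(0, 0), (2, 0), (0, 3)].
Checking objective 1x + 1y at each vertex:
  (0, 0): 1*0 + 1*0 = 0
  (2, 0): 1*2 + 1*0 = 2
  (0, 3): 1*0 + 1*3 = 3
Maximum is 3 at (0, 3).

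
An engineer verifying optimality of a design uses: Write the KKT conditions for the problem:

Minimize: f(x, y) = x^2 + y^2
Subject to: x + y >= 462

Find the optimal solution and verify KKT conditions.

KKT conditions for min x^2 + y^2 s.t. x + y >= 462:
Stationarity: 2x = mu, 2y = mu
So x = y = mu/2.
Complementary slackness: mu*(x + y - 462) = 0
Primal feasibility: x + y >= 462; dual feasibility: mu >= 0
If mu = 0 then x = y = 0, but 0 + 0 < 462 is infeasible, so the constraint is active.
Constraint active: x + y = 2*(mu/2) = 462 => mu = 462
x = y = 231, f = 106722
Verify: stationarity 2*231 = 462 = mu; primal 231 + 231 = 462 >= 462; dual mu = 462 >= 0; complementary slackness 462*(462 - 462) = 0. All KKT conditions hold.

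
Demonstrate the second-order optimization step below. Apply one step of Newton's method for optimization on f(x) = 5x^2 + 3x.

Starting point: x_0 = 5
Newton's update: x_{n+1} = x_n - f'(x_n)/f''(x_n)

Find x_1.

f(x) = 5x^2 + 3x
f'(x) = 10x + (3), f''(x) = 10
Newton step: x_1 = x_0 - f'(x_0)/f''(x_0)
f'(5) = 53
x_1 = 5 - 53/10 = -3/10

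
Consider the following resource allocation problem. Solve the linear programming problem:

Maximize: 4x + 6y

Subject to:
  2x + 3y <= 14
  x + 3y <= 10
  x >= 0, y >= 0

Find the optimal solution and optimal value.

Feasible vertices: (0, 0), (0, 10/3), (4, 2), (7, 0)
Objective 4x + 6y at each:
  (0, 0): 0
  (0, 10/3): 20
  (4, 2): 28
  (7, 0): 28
Maximum is 28 at (4, 2).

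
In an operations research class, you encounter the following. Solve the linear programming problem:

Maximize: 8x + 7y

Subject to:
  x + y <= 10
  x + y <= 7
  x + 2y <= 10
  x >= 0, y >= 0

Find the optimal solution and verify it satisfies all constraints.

Feasible vertices: (0, 0), (0, 5), (4, 3), (7, 0)
Objective 8x + 7y at each vertex:
  (0, 0): 0
  (0, 5): 35
  (4, 3): 53
  (7, 0): 56
Maximum is 56 at (7, 0).
Verify constraints at (x, y) = (7, 0):
  1*7 + 1*0 = 7 <= 10
  1*7 + 1*0 = 7 <= 7 (active)
  1*7 + 2*0 = 7 <= 10
  x = 7 >= 0, y = 0 >= 0. All constraints satisfied.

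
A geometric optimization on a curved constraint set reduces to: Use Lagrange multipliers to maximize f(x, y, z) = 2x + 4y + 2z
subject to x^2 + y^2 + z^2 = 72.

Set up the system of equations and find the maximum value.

Lagrange conditions: 2 = 2*lambda*x, 4 = 2*lambda*y, 2 = 2*lambda*z
So x:2 = y:4 = z:2, i.e. x = 2t, y = 4t, z = 2t
Constraint: t^2*(2^2 + 4^2 + 2^2) = 72
  t^2 * 24 = 72  =>  t = sqrt(3)
Maximum = 2*2t + 4*4t + 2*2t = 24*sqrt(3) = sqrt(1728)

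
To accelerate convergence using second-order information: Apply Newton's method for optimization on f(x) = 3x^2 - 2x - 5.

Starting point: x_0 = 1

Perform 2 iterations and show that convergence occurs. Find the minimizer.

f(x) = 3x^2 - 2x - 5, f'(x) = 6x + (-2), f''(x) = 6
Step 1: f'(1) = 4, x_1 = 1 - 4/6 = 1/3
Step 2: f'(1/3) = 0, x_2 = 1/3 (converged)
Newton's method converges in 1 step for quadratics.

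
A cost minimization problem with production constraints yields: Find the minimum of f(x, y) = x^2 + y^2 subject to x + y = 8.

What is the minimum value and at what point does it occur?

Substitute y = 8 - x into f(x,y) = x^2 + y^2:
g(x) = x^2 + (8 - x)^2 = 2x^2 - 16x + 64
g'(x) = 4x - 16 = 0  =>  x = 4
y = 8 - 4 = 4
Minimum value = 4^2 + 4^2 = 32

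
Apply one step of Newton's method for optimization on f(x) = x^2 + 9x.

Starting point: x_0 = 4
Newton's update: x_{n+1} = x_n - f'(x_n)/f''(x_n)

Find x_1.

f(x) = x^2 + 9x
f'(x) = 2x + (9), f''(x) = 2
Newton step: x_1 = x_0 - f'(x_0)/f''(x_0)
f'(4) = 17
x_1 = 4 - 17/2 = -9/2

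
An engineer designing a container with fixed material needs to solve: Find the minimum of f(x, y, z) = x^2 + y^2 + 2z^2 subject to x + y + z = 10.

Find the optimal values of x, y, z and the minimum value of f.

Using Lagrange multipliers on f = x^2 + y^2 + 2z^2 with constraint x + y + z = 10:
Conditions: 2*1*x = lambda, 2*1*y = lambda, 2*2*z = lambda
So x = lambda/2, y = lambda/2, z = lambda/4
Substituting into constraint: lambda * (5/4) = 10
lambda = 8
x = 4, y = 4, z = 2
Minimum value = 40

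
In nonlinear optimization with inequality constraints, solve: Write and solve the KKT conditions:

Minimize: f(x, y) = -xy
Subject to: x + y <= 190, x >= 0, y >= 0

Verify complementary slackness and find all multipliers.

Problem: min -xy s.t. x + y <= 190 (multiplier lambda), x >= 0 (mu_x), y >= 0 (mu_y)
KKT stationarity: -y + lambda - mu_x = 0, -x + lambda - mu_y = 0, with lambda, mu_x, mu_y >= 0
Complementary slackness: lambda*(x + y - 190) = 0, mu_x*x = 0, mu_y*y = 0
If lambda = 0: y = -mu_x <= 0 and x = -mu_y <= 0 force x = y = 0 with f = 0; but x = y = 95 is feasible with f = -9025 < 0, so this is not the minimum. Hence lambda > 0 and x + y = 190.
Try x > 0, y > 0 (so mu_x = mu_y = 0): y = lambda, x = lambda => x = y = lambda
x + y = 190 => 2*lambda = 190 => lambda = 95
x* = y* = 95 > 0, consistent with mu_x = mu_y = 0.
(Any feasible point with x = 0 or y = 0 has f = 0 > -9025, so the minimum is not on those boundaries.)
min(-xy) = -9025 (i.e. max xy = 9025)
Multipliers: lambda = 95, mu_x = 0, mu_y = 0
Complementary slackness: lambda*(x + y - 190) = 95*(95 + 95 - 190) = 0, mu_x*x = 0*95 = 0, mu_y*y = 0*95 = 0. Satisfied.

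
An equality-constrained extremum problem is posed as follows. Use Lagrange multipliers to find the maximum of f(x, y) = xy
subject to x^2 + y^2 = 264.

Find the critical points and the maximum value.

Lagrange conditions: y = 2*lambda*x and x = 2*lambda*y
If x = 0 then y = 0, violating the constraint, so x, y != 0.
Dividing: y/x = x/y => x^2 = y^2 => y = x or y = -x
Constraint: 2x^2 = 264 => x^2 = 132 => x = +/-sqrt(132)
Critical points: (sqrt(132), sqrt(132)), (-sqrt(132), -sqrt(132)), (sqrt(132), -sqrt(132)), (-sqrt(132), sqrt(132))
  y = x:  xy = x^2 = 132  at (sqrt(132), sqrt(132)) and (-sqrt(132), -sqrt(132))
  y = -x: xy = -x^2 = -132 at (sqrt(132), -sqrt(132)) and (-sqrt(132), sqrt(132))
Maximum xy = 132 at (sqrt(132), sqrt(132)) and (-sqrt(132), -sqrt(132))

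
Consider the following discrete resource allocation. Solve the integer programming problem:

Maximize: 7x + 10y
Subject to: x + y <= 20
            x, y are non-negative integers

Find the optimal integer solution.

Objective: 7x + 10y, constraint: x + y <= 20
Coefficient of y is 10 > coefficient of x is 7, so allocate the entire budget to y.
Optimal: x = 0, y = 20, value = 200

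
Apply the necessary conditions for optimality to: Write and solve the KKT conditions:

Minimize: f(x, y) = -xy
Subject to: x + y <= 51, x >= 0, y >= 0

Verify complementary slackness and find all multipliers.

Problem: min -xy s.t. x + y <= 51 (multiplier lambda), x >= 0 (mu_x), y >= 0 (mu_y)
KKT stationarity: -y + lambda - mu_x = 0, -x + lambda - mu_y = 0, with lambda, mu_x, mu_y >= 0
Complementary slackness: lambda*(x + y - 51) = 0, mu_x*x = 0, mu_y*y = 0
If lambda = 0: y = -mu_x <= 0 and x = -mu_y <= 0 force x = y = 0 with f = 0; but x = y = 51/2 is feasible with f = -2601/4 < 0, so this is not the minimum. Hence lambda > 0 and x + y = 51.
Try x > 0, y > 0 (so mu_x = mu_y = 0): y = lambda, x = lambda => x = y = lambda
x + y = 51 => 2*lambda = 51 => lambda = 51/2
x* = y* = 51/2 > 0, consistent with mu_x = mu_y = 0.
(Any feasible point with x = 0 or y = 0 has f = 0 > -2601/4, so the minimum is not on those boundaries.)
min(-xy) = -2601/4 (i.e. max xy = 2601/4)
Multipliers: lambda = 51/2, mu_x = 0, mu_y = 0
Complementary slackness: lambda*(x + y - 51) = 51/2*(51/2 + 51/2 - 51) = 0, mu_x*x = 0*51/2 = 0, mu_y*y = 0*51/2 = 0. Satisfied.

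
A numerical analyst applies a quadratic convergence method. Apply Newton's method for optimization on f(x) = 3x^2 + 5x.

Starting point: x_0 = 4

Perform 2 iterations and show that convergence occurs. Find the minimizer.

f(x) = 3x^2 + 5x, f'(x) = 6x + (5), f''(x) = 6
Step 1: f'(4) = 29, x_1 = 4 - 29/6 = -5/6
Step 2: f'(-5/6) = 0, x_2 = -5/6 (converged)
Newton's method converges in 1 step for quadratics.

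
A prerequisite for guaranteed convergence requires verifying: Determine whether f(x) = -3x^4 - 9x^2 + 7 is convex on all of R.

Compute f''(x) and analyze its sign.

f(x) = -3x^4 - 9x^2 + 7
f'(x) = -12x^3 + -18x
f''(x) = -36x^2 + -18
f''(x) = -36x^2 + -18 <= -18 < 0 for all x
Therefore, f is concave on R.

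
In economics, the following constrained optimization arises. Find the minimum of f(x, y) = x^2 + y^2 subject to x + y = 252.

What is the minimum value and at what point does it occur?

Substitute y = 252 - x into f(x,y) = x^2 + y^2:
g(x) = x^2 + (252 - x)^2 = 2x^2 - 504x + 63504
g'(x) = 4x - 504 = 0  =>  x = 126
y = 252 - 126 = 126
Minimum value = 126^2 + 126^2 = 31752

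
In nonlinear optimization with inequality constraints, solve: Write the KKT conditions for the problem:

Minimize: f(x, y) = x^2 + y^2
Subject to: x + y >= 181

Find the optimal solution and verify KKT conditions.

KKT conditions for min x^2 + y^2 s.t. x + y >= 181:
Stationarity: 2x = mu, 2y = mu
So x = y = mu/2.
Complementary slackness: mu*(x + y - 181) = 0
Primal feasibility: x + y >= 181; dual feasibility: mu >= 0
If mu = 0 then x = y = 0, but 0 + 0 < 181 is infeasible, so the constraint is active.
Constraint active: x + y = 2*(mu/2) = 181 => mu = 181
x = y = 181/2, f = 32761/2
Verify: stationarity 2*(181/2) = 181 = mu; primal 181/2 + 181/2 = 181 >= 181; dual mu = 181 >= 0; complementary slackness 181*(181 - 181) = 0. All KKT conditions hold.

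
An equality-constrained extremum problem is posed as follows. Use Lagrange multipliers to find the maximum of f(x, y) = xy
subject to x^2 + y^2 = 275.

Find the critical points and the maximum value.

Lagrange conditions: y = 2*lambda*x and x = 2*lambda*y
If x = 0 then y = 0, violating the constraint, so x, y != 0.
Dividing: y/x = x/y => x^2 = y^2 => y = x or y = -x
Constraint: 2x^2 = 275 => x^2 = 275/2 => x = +/-sqrt(275/2)
Critical points: (sqrt(275/2), sqrt(275/2)), (-sqrt(275/2), -sqrt(275/2)), (sqrt(275/2), -sqrt(275/2)), (-sqrt(275/2), sqrt(275/2))
  y = x:  xy = x^2 = 275/2  at (sqrt(275/2), sqrt(275/2)) and (-sqrt(275/2), -sqrt(275/2))
  y = -x: xy = -x^2 = -275/2 at (sqrt(275/2), -sqrt(275/2)) and (-sqrt(275/2), sqrt(275/2))
Maximum xy = 275/2 at (sqrt(275/2), sqrt(275/2)) and (-sqrt(275/2), -sqrt(275/2))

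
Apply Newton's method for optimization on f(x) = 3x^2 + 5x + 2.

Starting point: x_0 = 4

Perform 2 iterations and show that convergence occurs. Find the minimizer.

f(x) = 3x^2 + 5x + 2, f'(x) = 6x + (5), f''(x) = 6
Step 1: f'(4) = 29, x_1 = 4 - 29/6 = -5/6
Step 2: f'(-5/6) = 0, x_2 = -5/6 (converged)
Newton's method converges in 1 step for quadratics.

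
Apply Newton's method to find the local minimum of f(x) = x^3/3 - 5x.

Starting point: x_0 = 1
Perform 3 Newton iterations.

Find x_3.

f(x) = x^3/3 - 5x
f'(x) = x^2 - 5, f''(x) = 2x
Newton update: x_{n+1} = x_n - (x_n^2 - 5)/(2*x_n)
Step 1: x_0 = 1, f'=-4, f''=2, x_1 = 3
Step 2: x_1 = 3, f'=4, f''=6, x_2 = 7/3
Step 3: x_2 = 7/3, f'=4/9, f''=14/3, x_3 = 47/21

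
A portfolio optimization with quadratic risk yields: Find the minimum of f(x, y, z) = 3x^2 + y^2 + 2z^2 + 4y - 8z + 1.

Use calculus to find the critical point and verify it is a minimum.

f(x,y,z) = 3x^2 + y^2 + 2z^2 + 4y - 8z + 1
df/dx = 6x + (0) = 0 => x = 0
df/dy = 2y + (4) = 0 => y = -2
df/dz = 4z + (-8) = 0 => z = 2
f(0,-2,2) = 3*(0)^2 + 1*(-2)^2 + 2*(2)^2 + 4*(-2) + -8*(2) + 1 = -11
Hessian is diagonal with entries 6, 2, 4 > 0, confirmed minimum.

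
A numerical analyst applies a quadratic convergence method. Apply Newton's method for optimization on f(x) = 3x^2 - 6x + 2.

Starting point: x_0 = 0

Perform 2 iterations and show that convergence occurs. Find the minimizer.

f(x) = 3x^2 - 6x + 2, f'(x) = 6x + (-6), f''(x) = 6
Step 1: f'(0) = -6, x_1 = 0 - -6/6 = 1
Step 2: f'(1) = 0, x_2 = 1 (converged)
Newton's method converges in 1 step for quadratics.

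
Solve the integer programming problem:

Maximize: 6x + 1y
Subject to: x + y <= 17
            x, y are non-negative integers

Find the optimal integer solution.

Objective: 6x + 1y, constraint: x + y <= 17
Coefficient of x is 6 >= coefficient of y is 1, so allocate the entire budget to x.
Optimal: x = 17, y = 0, value = 102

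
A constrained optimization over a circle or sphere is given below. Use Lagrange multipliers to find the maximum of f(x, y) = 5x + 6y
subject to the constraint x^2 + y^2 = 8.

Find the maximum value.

Set up Lagrange conditions: grad f = lambda * grad g
  5 = 2*lambda*x
  6 = 2*lambda*y
From these: x/y = 5/6, so x = 5t, y = 6t for some t.
Substitute into constraint: (5t)^2 + (6t)^2 = 8
  t^2 * 61 = 8
  t = sqrt(8/61)
Maximum = 5*x + 6*y = (5^2 + 6^2)*t = 61 * sqrt(8/61) = sqrt(488)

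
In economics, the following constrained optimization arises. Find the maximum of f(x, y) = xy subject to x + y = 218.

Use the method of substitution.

Substitute y = 218 - x into f(x,y) = xy:
g(x) = x(218 - x) = 218x - x^2
g'(x) = 218 - 2x = 0  =>  x = 109
y = 218 - 109 = 109
Maximum value = 109 * 109 = 11881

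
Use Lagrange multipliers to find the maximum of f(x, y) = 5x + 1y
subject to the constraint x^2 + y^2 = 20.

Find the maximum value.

Set up Lagrange conditions: grad f = lambda * grad g
  5 = 2*lambda*x
  1 = 2*lambda*y
From these: x/y = 5/1, so x = 5t, y = 1t for some t.
Substitute into constraint: (5t)^2 + (1t)^2 = 20
  t^2 * 26 = 20
  t = sqrt(20/26)
Maximum = 5*x + 1*y = (5^2 + 1^2)*t = 26 * sqrt(20/26) = sqrt(520)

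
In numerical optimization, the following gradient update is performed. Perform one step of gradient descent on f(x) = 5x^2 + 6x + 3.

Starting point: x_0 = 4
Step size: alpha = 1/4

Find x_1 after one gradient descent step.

f(x) = 5x^2 + 6x + 3
f'(x) = 10x + 6
f'(4) = 10*4 + (6) = 46
x_1 = x_0 - alpha * f'(x_0) = 4 - 1/4 * 46 = -15/2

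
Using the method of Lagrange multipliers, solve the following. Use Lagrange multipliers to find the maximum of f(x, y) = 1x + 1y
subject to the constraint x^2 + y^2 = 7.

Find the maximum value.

Set up Lagrange conditions: grad f = lambda * grad g
  1 = 2*lambda*x
  1 = 2*lambda*y
From these: x/y = 1/1, so x = 1t, y = 1t for some t.
Substitute into constraint: (1t)^2 + (1t)^2 = 7
  t^2 * 2 = 7
  t = sqrt(7/2)
Maximum = 1*x + 1*y = (1^2 + 1^2)*t = 2 * sqrt(7/2) = sqrt(14)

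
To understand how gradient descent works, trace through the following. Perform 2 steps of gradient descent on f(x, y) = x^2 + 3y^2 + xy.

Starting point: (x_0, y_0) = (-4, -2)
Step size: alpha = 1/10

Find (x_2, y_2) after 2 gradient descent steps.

f(x,y) = x^2 + 3y^2 + xy
grad_x = 2x + 1y, grad_y = 6y + 1x
Step 1: grad = (-10, -16), (-3, -2/5)
Step 2: grad = (-32/5, -27/5), (-59/25, 7/50)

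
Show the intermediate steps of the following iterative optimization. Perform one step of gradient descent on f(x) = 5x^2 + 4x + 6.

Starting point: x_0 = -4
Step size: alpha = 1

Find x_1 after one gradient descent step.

f(x) = 5x^2 + 4x + 6
f'(x) = 10x + 4
f'(-4) = 10*-4 + (4) = -36
x_1 = x_0 - alpha * f'(x_0) = -4 - 1 * -36 = 32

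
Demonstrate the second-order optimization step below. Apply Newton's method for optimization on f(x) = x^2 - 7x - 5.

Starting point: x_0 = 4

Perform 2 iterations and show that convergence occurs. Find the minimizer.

f(x) = x^2 - 7x - 5, f'(x) = 2x + (-7), f''(x) = 2
Step 1: f'(4) = 1, x_1 = 4 - 1/2 = 7/2
Step 2: f'(7/2) = 0, x_2 = 7/2 (converged)
Newton's method converges in 1 step for quadratics.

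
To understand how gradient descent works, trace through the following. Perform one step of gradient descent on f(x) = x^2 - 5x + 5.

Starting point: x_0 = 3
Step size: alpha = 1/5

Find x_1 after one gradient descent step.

f(x) = x^2 - 5x + 5
f'(x) = 2x - 5
f'(3) = 2*3 + (-5) = 1
x_1 = x_0 - alpha * f'(x_0) = 3 - 1/5 * 1 = 14/5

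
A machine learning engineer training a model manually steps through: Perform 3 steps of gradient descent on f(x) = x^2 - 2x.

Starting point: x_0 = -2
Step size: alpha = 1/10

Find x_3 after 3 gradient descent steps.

f(x) = x^2 - 2x, f'(x) = 2x + (-2)
Step 1: f'(-2) = -6, x_1 = -2 - 1/10 * -6 = -7/5
Step 2: f'(-7/5) = -24/5, x_2 = -7/5 - 1/10 * -24/5 = -23/25
Step 3: f'(-23/25) = -96/25, x_3 = -23/25 - 1/10 * -96/25 = -67/125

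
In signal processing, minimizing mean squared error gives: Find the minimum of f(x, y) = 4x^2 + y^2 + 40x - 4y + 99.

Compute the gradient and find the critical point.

f(x,y) = 4x^2 + y^2 + 40x - 4y + 99
df/dx = 8x + (40) = 0  =>  x = -5
df/dy = 2y + (-4) = 0  =>  y = 2
f(-5, 2) = 4*(-5)^2 + 1*(2)^2 + 40*(-5) + -4*(2) + 99 = -5
Hessian is diagonal with entries 8, 2 > 0, so this is a minimum.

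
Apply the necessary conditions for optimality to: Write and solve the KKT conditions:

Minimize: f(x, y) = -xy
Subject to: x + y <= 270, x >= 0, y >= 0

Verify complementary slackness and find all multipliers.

Problem: min -xy s.t. x + y <= 270 (multiplier lambda), x >= 0 (mu_x), y >= 0 (mu_y)
KKT stationarity: -y + lambda - mu_x = 0, -x + lambda - mu_y = 0, with lambda, mu_x, mu_y >= 0
Complementary slackness: lambda*(x + y - 270) = 0, mu_x*x = 0, mu_y*y = 0
If lambda = 0: y = -mu_x <= 0 and x = -mu_y <= 0 force x = y = 0 with f = 0; but x = y = 135 is feasible with f = -18225 < 0, so this is not the minimum. Hence lambda > 0 and x + y = 270.
Try x > 0, y > 0 (so mu_x = mu_y = 0): y = lambda, x = lambda => x = y = lambda
x + y = 270 => 2*lambda = 270 => lambda = 135
x* = y* = 135 > 0, consistent with mu_x = mu_y = 0.
(Any feasible point with x = 0 or y = 0 has f = 0 > -18225, so the minimum is not on those boundaries.)
min(-xy) = -18225 (i.e. max xy = 18225)
Multipliers: lambda = 135, mu_x = 0, mu_y = 0
Complementary slackness: lambda*(x + y - 270) = 135*(135 + 135 - 270) = 0, mu_x*x = 0*135 = 0, mu_y*y = 0*135 = 0. Satisfied.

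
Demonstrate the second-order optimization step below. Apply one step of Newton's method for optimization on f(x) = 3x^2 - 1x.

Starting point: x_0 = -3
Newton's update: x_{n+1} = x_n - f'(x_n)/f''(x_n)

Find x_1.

f(x) = 3x^2 - 1x
f'(x) = 6x + (-1), f''(x) = 6
Newton step: x_1 = x_0 - f'(x_0)/f''(x_0)
f'(-3) = -19
x_1 = -3 - -19/6 = 1/6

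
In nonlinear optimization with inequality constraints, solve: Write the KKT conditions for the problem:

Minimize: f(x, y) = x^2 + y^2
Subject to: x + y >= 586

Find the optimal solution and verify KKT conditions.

KKT conditions for min x^2 + y^2 s.t. x + y >= 586:
Stationarity: 2x = mu, 2y = mu
So x = y = mu/2.
Complementary slackness: mu*(x + y - 586) = 0
Primal feasibility: x + y >= 586; dual feasibility: mu >= 0
If mu = 0 then x = y = 0, but 0 + 0 < 586 is infeasible, so the constraint is active.
Constraint active: x + y = 2*(mu/2) = 586 => mu = 586
x = y = 293, f = 171698
Verify: stationarity 2*293 = 586 = mu; primal 293 + 293 = 586 >= 586; dual mu = 586 >= 0; complementary slackness 586*(586 - 586) = 0. All KKT conditions hold.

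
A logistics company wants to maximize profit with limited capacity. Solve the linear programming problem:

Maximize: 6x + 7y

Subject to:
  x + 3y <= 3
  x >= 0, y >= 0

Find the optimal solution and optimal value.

The feasible region has vertices at [(0, 0), (3, 0), (0, 1)].
Checking objective 6x + 7y at each vertex:
  (0, 0): 6*0 + 7*0 = 0
  (3, 0): 6*3 + 7*0 = 18
  (0, 1): 6*0 + 7*1 = 7
Maximum is 18 at (3, 0).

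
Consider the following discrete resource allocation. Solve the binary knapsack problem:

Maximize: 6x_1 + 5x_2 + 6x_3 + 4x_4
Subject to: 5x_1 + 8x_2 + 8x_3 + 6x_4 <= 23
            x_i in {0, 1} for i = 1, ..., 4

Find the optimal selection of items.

Items: item 1 (v=6, w=5), item 2 (v=5, w=8), item 3 (v=6, w=8), item 4 (v=4, w=6)
Capacity: 23
Checking all 16 subsets (w = total weight, v = total value):
  {}: w = 0, v = 0
  {1}: w = 5, v = 6
  {2}: w = 8, v = 5
  {3}: w = 8, v = 6
  {4}: w = 6, v = 4
  {1, 2}: w = 13, v = 11
  {1, 3}: w = 13, v = 12
  {1, 4}: w = 11, v = 10
  {2, 3}: w = 16, v = 11
  {2, 4}: w = 14, v = 9
  {3, 4}: w = 14, v = 10
  {1, 2, 3}: w = 21, v = 17
  {1, 2, 4}: w = 19, v = 15
  {1, 3, 4}: w = 19, v = 16
  {2, 3, 4}: w = 22, v = 15
  {1, 2, 3, 4}: w = 27 > 23, infeasible
Best feasible subset: items [1, 2, 3]
Total weight: 21 <= 23, total value: 17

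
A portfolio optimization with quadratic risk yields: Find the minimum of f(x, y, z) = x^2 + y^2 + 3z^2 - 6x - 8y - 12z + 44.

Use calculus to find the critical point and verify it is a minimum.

f(x,y,z) = x^2 + y^2 + 3z^2 - 6x - 8y - 12z + 44
df/dx = 2x + (-6) = 0 => x = 3
df/dy = 2y + (-8) = 0 => y = 4
df/dz = 6z + (-12) = 0 => z = 2
f(3,4,2) = 1*(3)^2 + 1*(4)^2 + 3*(2)^2 + -6*(3) + -8*(4) + -12*(2) + 44 = 7
Hessian is diagonal with entries 2, 2, 6 > 0, confirmed minimum.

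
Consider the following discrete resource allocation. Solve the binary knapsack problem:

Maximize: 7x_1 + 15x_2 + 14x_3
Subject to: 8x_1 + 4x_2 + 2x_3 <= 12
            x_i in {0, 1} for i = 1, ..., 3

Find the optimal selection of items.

Items: item 1 (v=7, w=8), item 2 (v=15, w=4), item 3 (v=14, w=2)
Capacity: 12
Checking all 8 subsets (w = total weight, v = total value):
  {}: w = 0, v = 0
  {1}: w = 8, v = 7
  {2}: w = 4, v = 15
  {3}: w = 2, v = 14
  {1, 2}: w = 12, v = 22
  {1, 3}: w = 10, v = 21
  {2, 3}: w = 6, v = 29
  {1, 2, 3}: w = 14 > 12, infeasible
Best feasible subset: items [2, 3]
Total weight: 6 <= 12, total value: 29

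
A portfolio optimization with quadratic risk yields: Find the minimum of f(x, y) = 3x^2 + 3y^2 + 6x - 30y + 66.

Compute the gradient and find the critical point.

f(x,y) = 3x^2 + 3y^2 + 6x - 30y + 66
df/dx = 6x + (6) = 0  =>  x = -1
df/dy = 6y + (-30) = 0  =>  y = 5
f(-1, 5) = 3*(-1)^2 + 3*(5)^2 + 6*(-1) + -30*(5) + 66 = -12
Hessian is diagonal with entries 6, 6 > 0, so this is a minimum.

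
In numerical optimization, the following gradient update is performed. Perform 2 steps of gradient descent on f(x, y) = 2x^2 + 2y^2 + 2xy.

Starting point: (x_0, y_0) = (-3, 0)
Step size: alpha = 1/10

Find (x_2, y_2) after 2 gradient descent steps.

f(x,y) = 2x^2 + 2y^2 + 2xy
grad_x = 4x + 2y, grad_y = 4y + 2x
Step 1: grad = (-12, -6), (-9/5, 3/5)
Step 2: grad = (-6, -6/5), (-6/5, 18/25)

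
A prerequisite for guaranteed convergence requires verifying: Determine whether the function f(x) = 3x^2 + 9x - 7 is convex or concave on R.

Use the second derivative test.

f(x) = 3x^2 + 9x - 7
f'(x) = 6x + 9
f''(x) = 6
Since f''(x) = 6 > 0 for all x, f is convex on R.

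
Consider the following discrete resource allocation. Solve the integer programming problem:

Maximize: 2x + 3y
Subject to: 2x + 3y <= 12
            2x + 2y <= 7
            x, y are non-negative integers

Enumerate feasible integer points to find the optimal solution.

Constraint 1: 2x + 3y <= 12
Constraint 2: 2x + 2y <= 7
Feasible x range (need y >= 0): 0 <= x <= min(12/2, 7/2) => x in {0, ..., 3}.
Enumerate feasible integer points row by row (the coefficient of y is 3 > 0, so for each x the largest feasible y gives the best value):
  x = 0: y <= min((12 - 2*0)/3, (7 - 2*0)/2) => y in {0, ..., 3}; best 2*0 + 3*3 = 9
  x = 1: y <= min((12 - 2*1)/3, (7 - 2*1)/2) => y in {0, ..., 2}; best 2*1 + 3*2 = 8
  x = 2: y <= min((12 - 2*2)/3, (7 - 2*2)/2) => y in {0, ..., 1}; best 2*2 + 3*1 = 7
  x = 3: y <= min((12 - 2*3)/3, (7 - 2*3)/2) => y in {0}; best 2*3 + 3*0 = 6
The maximum 2x + 3y = 9 is achieved at x = 0, y = 3.
Check: 2*0 + 3*3 = 9 <= 12 and 2*0 + 2*3 = 6 <= 7.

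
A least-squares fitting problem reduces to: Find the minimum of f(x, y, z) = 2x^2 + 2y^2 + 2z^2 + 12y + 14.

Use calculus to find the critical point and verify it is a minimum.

f(x,y,z) = 2x^2 + 2y^2 + 2z^2 + 12y + 14
df/dx = 4x + (0) = 0 => x = 0
df/dy = 4y + (12) = 0 => y = -3
df/dz = 4z + (0) = 0 => z = 0
f(0,-3,0) = 2*(0)^2 + 2*(-3)^2 + 2*(0)^2 + 12*(-3) + 14 = -4
Hessian is diagonal with entries 4, 4, 4 > 0, confirmed minimum.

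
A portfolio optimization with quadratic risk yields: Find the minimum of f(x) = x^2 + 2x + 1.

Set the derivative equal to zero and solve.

f(x) = x^2 + 2x + 1
f'(x) = 2x + (2) = 0
x = -2/2 = -1
f(-1) = 0
Since f''(x) = 2 > 0, this is a minimum.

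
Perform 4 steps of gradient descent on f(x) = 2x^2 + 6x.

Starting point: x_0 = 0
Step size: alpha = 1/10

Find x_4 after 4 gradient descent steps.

f(x) = 2x^2 + 6x, f'(x) = 4x + (6)
Step 1: f'(0) = 6, x_1 = 0 - 1/10 * 6 = -3/5
Step 2: f'(-3/5) = 18/5, x_2 = -3/5 - 1/10 * 18/5 = -24/25
Step 3: f'(-24/25) = 54/25, x_3 = -24/25 - 1/10 * 54/25 = -147/125
Step 4: f'(-147/125) = 162/125, x_4 = -147/125 - 1/10 * 162/125 = -816/625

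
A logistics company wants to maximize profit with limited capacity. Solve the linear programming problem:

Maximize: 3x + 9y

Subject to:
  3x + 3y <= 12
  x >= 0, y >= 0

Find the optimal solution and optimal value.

The feasible region has vertices at [(0, 0), (4, 0), (0, 4)].
Checking objective 3x + 9y at each vertex:
  (0, 0): 3*0 + 9*0 = 0
  (4, 0): 3*4 + 9*0 = 12
  (0, 4): 3*0 + 9*4 = 36
Maximum is 36 at (0, 4).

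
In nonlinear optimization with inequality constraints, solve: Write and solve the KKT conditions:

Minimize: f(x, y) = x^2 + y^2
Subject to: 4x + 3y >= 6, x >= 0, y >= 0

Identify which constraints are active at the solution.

KKT conditions for min x^2 + y^2 s.t. 4x + 3y >= 6, x >= 0, y >= 0:
Stationarity: 2x = mu*4 + mu_x, 2y = mu*3 + mu_y, with mu, mu_x, mu_y >= 0
Complementary slackness: mu*(4x + 3y - 6) = 0, mu_x*x = 0, mu_y*y = 0
(0, 0) is infeasible (4*0 + 3*0 < 6), so if mu = 0 stationarity would force x = mu_x/2 >= 0, y = mu_y/2 >= 0 with mu_x*x = mu_y*y = 0, i.e. x = y = 0: contradiction. Hence mu > 0 and 4x + 3y = 6 is active.
Try x > 0, y > 0 (so mu_x = mu_y = 0): x = 4*mu/2, y = 3*mu/2
Substitute: 4*(4*mu/2) + 3*(3*mu/2) = 6
  mu*25/2 = 6 => mu = 12/25
x* = 24/25 > 0, y* = 18/25 > 0, consistent with mu_x = mu_y = 0.
f is convex and the constraints are linear, so this KKT point is the global minimum.
f* = 36/25
Active constraints: 4x + 3y >= 6 (holds with equality, mu = 12/25 > 0); x >= 0 and y >= 0 are inactive (mu_x = mu_y = 0).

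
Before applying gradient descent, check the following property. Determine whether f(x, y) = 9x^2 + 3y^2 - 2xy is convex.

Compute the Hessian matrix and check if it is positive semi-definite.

f(x,y) = 9x^2 + 3y^2 - 2xy
Hessian H = [[18, -2], [-2, 6]]
trace(H) = 24, det(H) = 104
Eigenvalues: (24 +/- sqrt(160)) / 2 = 18.32, 5.675
Since both eigenvalues > 0, f is convex.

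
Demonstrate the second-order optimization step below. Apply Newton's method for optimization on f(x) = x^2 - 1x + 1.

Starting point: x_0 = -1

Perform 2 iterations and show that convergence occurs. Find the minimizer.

f(x) = x^2 - 1x + 1, f'(x) = 2x + (-1), f''(x) = 2
Step 1: f'(-1) = -3, x_1 = -1 - -3/2 = 1/2
Step 2: f'(1/2) = 0, x_2 = 1/2 (converged)
Newton's method converges in 1 step for quadratics.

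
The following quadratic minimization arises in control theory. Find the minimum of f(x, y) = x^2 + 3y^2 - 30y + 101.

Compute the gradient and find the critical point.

f(x,y) = x^2 + 3y^2 - 30y + 101
df/dx = 2x + (0) = 0  =>  x = 0
df/dy = 6y + (-30) = 0  =>  y = 5
f(0, 5) = 1*(0)^2 + 3*(5)^2 + -30*(5) + 101 = 26
Hessian is diagonal with entries 2, 6 > 0, so this is a minimum.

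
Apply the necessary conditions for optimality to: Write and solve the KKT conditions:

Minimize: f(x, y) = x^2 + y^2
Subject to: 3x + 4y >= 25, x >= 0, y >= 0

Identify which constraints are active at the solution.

KKT conditions for min x^2 + y^2 s.t. 3x + 4y >= 25, x >= 0, y >= 0:
Stationarity: 2x = mu*3 + mu_x, 2y = mu*4 + mu_y, with mu, mu_x, mu_y >= 0
Complementary slackness: mu*(3x + 4y - 25) = 0, mu_x*x = 0, mu_y*y = 0
(0, 0) is infeasible (3*0 + 4*0 < 25), so if mu = 0 stationarity would force x = mu_x/2 >= 0, y = mu_y/2 >= 0 with mu_x*x = mu_y*y = 0, i.e. x = y = 0: contradiction. Hence mu > 0 and 3x + 4y = 25 is active.
Try x > 0, y > 0 (so mu_x = mu_y = 0): x = 3*mu/2, y = 4*mu/2
Substitute: 3*(3*mu/2) + 4*(4*mu/2) = 25
  mu*25/2 = 25 => mu = 2
x* = 3 > 0, y* = 4 > 0, consistent with mu_x = mu_y = 0.
f is convex and the constraints are linear, so this KKT point is the global minimum.
f* = 25
Active constraints: 3x + 4y >= 25 (holds with equality, mu = 2 > 0); x >= 0 and y >= 0 are inactive (mu_x = mu_y = 0).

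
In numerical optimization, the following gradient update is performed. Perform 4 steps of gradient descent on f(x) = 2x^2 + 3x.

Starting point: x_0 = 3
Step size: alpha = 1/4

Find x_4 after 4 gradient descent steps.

f(x) = 2x^2 + 3x, f'(x) = 4x + (3)
Step 1: f'(3) = 15, x_1 = 3 - 1/4 * 15 = -3/4
Step 2: f'(-3/4) = 0, x_2 = -3/4 - 1/4 * 0 = -3/4
Step 3: f'(-3/4) = 0, x_3 = -3/4 - 1/4 * 0 = -3/4
Step 4: f'(-3/4) = 0, x_4 = -3/4 - 1/4 * 0 = -3/4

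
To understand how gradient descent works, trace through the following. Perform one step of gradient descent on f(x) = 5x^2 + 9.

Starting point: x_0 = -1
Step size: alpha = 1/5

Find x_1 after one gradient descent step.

f(x) = 5x^2 + 9
f'(x) = 10x + 0
f'(-1) = 10*-1 + (0) = -10
x_1 = x_0 - alpha * f'(x_0) = -1 - 1/5 * -10 = 1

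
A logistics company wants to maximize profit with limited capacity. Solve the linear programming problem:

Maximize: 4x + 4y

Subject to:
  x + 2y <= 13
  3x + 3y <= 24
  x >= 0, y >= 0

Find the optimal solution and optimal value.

Feasible vertices: (0, 0), (0, 13/2), (3, 5), (8, 0)
Objective 4x + 4y at each:
  (0, 0): 0
  (0, 13/2): 26
  (3, 5): 32
  (8, 0): 32
Maximum is 32 at (3, 5).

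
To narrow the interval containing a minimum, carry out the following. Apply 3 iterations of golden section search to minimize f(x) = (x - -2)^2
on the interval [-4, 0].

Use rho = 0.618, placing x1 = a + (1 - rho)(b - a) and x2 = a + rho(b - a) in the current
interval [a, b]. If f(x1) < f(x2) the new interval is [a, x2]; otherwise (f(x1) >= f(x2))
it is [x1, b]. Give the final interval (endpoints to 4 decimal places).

Golden section search for min of f(x) = (x - -2)^2 on [-4, 0].
Each step: x1 = a + (1 - rho)(b - a), x2 = a + rho(b - a); if f(x1) < f(x2) keep [a, x2], otherwise keep [x1, b].
Step 1: [-4.0000, 0.0000], x1=-2.4720 (f=0.2228), x2=-1.5280 (f=0.2228); f(x1) = f(x2) (tie, not '<') => keep [-2.4720, 0.0000]
Step 2: [-2.4720, 0.0000], x1=-1.5277 (f=0.2231), x2=-0.9443 (f=1.1145); f(x1) < f(x2) => keep [-2.4720, -0.9443]
Step 3: [-2.4720, -0.9443], x1=-1.8884 (f=0.0125), x2=-1.5279 (f=0.2229); f(x1) < f(x2) => keep [-2.4720, -1.5279]
Final interval: [-2.4720, -1.5279]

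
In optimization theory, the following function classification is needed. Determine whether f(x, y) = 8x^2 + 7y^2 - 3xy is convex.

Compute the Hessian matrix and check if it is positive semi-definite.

f(x,y) = 8x^2 + 7y^2 - 3xy
Hessian H = [[16, -3], [-3, 14]]
trace(H) = 30, det(H) = 215
Eigenvalues: (30 +/- sqrt(40)) / 2 = 18.16, 11.84
Since both eigenvalues > 0, f is convex.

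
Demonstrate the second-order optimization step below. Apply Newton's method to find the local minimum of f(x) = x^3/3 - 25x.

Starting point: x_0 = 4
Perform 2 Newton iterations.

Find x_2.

f(x) = x^3/3 - 25x
f'(x) = x^2 - 25, f''(x) = 2x
Newton update: x_{n+1} = x_n - (x_n^2 - 25)/(2*x_n)
Step 1: x_0 = 4, f'=-9, f''=8, x_1 = 41/8
Step 2: x_1 = 41/8, f'=81/64, f''=41/4, x_2 = 3281/656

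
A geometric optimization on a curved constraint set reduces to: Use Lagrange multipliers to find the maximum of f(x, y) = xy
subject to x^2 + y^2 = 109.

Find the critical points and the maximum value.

Lagrange conditions: y = 2*lambda*x and x = 2*lambda*y
If x = 0 then y = 0, violating the constraint, so x, y != 0.
Dividing: y/x = x/y => x^2 = y^2 => y = x or y = -x
Constraint: 2x^2 = 109 => x^2 = 109/2 => x = +/-sqrt(109/2)
Critical points: (sqrt(109/2), sqrt(109/2)), (-sqrt(109/2), -sqrt(109/2)), (sqrt(109/2), -sqrt(109/2)), (-sqrt(109/2), sqrt(109/2))
  y = x:  xy = x^2 = 109/2  at (sqrt(109/2), sqrt(109/2)) and (-sqrt(109/2), -sqrt(109/2))
  y = -x: xy = -x^2 = -109/2 at (sqrt(109/2), -sqrt(109/2)) and (-sqrt(109/2), sqrt(109/2))
Maximum xy = 109/2 at (sqrt(109/2), sqrt(109/2)) and (-sqrt(109/2), -sqrt(109/2))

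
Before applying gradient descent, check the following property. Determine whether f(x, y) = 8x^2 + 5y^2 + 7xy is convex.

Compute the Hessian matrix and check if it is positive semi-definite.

f(x,y) = 8x^2 + 5y^2 + 7xy
Hessian H = [[16, 7], [7, 10]]
trace(H) = 26, det(H) = 111
Eigenvalues: (26 +/- sqrt(232)) / 2 = 20.62, 5.384
Since both eigenvalues > 0, f is convex.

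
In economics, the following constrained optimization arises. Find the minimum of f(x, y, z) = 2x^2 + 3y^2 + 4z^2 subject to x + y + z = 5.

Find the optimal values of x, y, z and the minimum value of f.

Using Lagrange multipliers on f = 2x^2 + 3y^2 + 4z^2 with constraint x + y + z = 5:
Conditions: 2*2*x = lambda, 2*3*y = lambda, 2*4*z = lambda
So x = lambda/4, y = lambda/6, z = lambda/8
Substituting into constraint: lambda * (13/24) = 5
lambda = 120/13
x = 30/13, y = 20/13, z = 15/13
Minimum value = 300/13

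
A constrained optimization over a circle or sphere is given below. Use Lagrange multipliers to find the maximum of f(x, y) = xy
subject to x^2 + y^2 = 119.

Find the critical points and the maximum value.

Lagrange conditions: y = 2*lambda*x and x = 2*lambda*y
If x = 0 then y = 0, violating the constraint, so x, y != 0.
Dividing: y/x = x/y => x^2 = y^2 => y = x or y = -x
Constraint: 2x^2 = 119 => x^2 = 119/2 => x = +/-sqrt(119/2)
Critical points: (sqrt(119/2), sqrt(119/2)), (-sqrt(119/2), -sqrt(119/2)), (sqrt(119/2), -sqrt(119/2)), (-sqrt(119/2), sqrt(119/2))
  y = x:  xy = x^2 = 119/2  at (sqrt(119/2), sqrt(119/2)) and (-sqrt(119/2), -sqrt(119/2))
  y = -x: xy = -x^2 = -119/2 at (sqrt(119/2), -sqrt(119/2)) and (-sqrt(119/2), sqrt(119/2))
Maximum xy = 119/2 at (sqrt(119/2), sqrt(119/2)) and (-sqrt(119/2), -sqrt(119/2))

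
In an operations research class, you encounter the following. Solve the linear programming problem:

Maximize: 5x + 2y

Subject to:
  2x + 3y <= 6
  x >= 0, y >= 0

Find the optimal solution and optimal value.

The feasible region has vertices at [(0, 0), (3, 0), (0, 2)].
Checking objective 5x + 2y at each vertex:
  (0, 0): 5*0 + 2*0 = 0
  (3, 0): 5*3 + 2*0 = 15
  (0, 2): 5*0 + 2*2 = 4
Maximum is 15 at (3, 0).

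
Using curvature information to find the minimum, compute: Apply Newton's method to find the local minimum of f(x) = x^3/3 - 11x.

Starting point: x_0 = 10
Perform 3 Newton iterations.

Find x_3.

f(x) = x^3/3 - 11x
f'(x) = x^2 - 11, f''(x) = 2x
Newton update: x_{n+1} = x_n - (x_n^2 - 11)/(2*x_n)
Step 1: x_0 = 10, f'=89, f''=20, x_1 = 111/20
Step 2: x_1 = 111/20, f'=7921/400, f''=111/10, x_2 = 16721/4440
Step 3: x_2 = 16721/4440, f'=62742241/19713600, f''=16721/2220, x_3 = 496441441/148482480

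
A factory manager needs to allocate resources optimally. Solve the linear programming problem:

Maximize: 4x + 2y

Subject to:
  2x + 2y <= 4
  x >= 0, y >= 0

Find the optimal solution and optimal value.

The feasible region has vertices at [(0, 0), (2, 0), (0, 2)].
Checking objective 4x + 2y at each vertex:
  (0, 0): 4*0 + 2*0 = 0
  (2, 0): 4*2 + 2*0 = 8
  (0, 2): 4*0 + 2*2 = 4
Maximum is 8 at (2, 0).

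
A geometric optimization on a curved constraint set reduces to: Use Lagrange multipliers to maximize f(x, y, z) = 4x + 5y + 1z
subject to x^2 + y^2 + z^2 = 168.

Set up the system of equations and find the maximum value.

Lagrange conditions: 4 = 2*lambda*x, 5 = 2*lambda*y, 1 = 2*lambda*z
So x:4 = y:5 = z:1, i.e. x = 4t, y = 5t, z = 1t
Constraint: t^2*(4^2 + 5^2 + 1^2) = 168
  t^2 * 42 = 168  =>  t = sqrt(4)
Maximum = 4*4t + 5*5t + 1*1t = 42*sqrt(4) = 84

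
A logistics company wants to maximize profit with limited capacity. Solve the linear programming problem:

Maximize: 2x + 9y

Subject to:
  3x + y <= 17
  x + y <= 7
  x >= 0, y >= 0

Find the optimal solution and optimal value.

Feasible vertices: (0, 0), (0, 7), (5, 2), (17/3, 0)
Objective 2x + 9y at each:
  (0, 0): 0
  (0, 7): 63
  (5, 2): 28
  (17/3, 0): 34/3
Maximum is 63 at (0, 7).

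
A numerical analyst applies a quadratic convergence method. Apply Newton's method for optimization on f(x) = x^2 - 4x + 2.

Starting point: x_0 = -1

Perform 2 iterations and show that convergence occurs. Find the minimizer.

f(x) = x^2 - 4x + 2, f'(x) = 2x + (-4), f''(x) = 2
Step 1: f'(-1) = -6, x_1 = -1 - -6/2 = 2
Step 2: f'(2) = 0, x_2 = 2 (converged)
Newton's method converges in 1 step for quadratics.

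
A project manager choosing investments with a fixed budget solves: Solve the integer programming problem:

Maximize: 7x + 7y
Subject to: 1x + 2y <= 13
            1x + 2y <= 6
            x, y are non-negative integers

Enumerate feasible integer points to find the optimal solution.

Constraint 1: 1x + 2y <= 13
Constraint 2: 1x + 2y <= 6
Feasible x range (need y >= 0): 0 <= x <= min(13/1, 6/1) => x in {0, ..., 6}.
Enumerate feasible integer points row by row (the coefficient of y is 7 > 0, so for each x the largest feasible y gives the best value):
  x = 0: y <= min((13 - 1*0)/2, (6 - 1*0)/2) => y in {0, ..., 3}; best 7*0 + 7*3 = 21
  x = 1: y <= min((13 - 1*1)/2, (6 - 1*1)/2) => y in {0, ..., 2}; best 7*1 + 7*2 = 21
  x = 2: y <= min((13 - 1*2)/2, (6 - 1*2)/2) => y in {0, ..., 2}; best 7*2 + 7*2 = 28
  x = 3: y <= min((13 - 1*3)/2, (6 - 1*3)/2) => y in {0, ..., 1}; best 7*3 + 7*1 = 28
  x = 4: y <= min((13 - 1*4)/2, (6 - 1*4)/2) => y in {0, ..., 1}; best 7*4 + 7*1 = 35
  x = 5: y <= min((13 - 1*5)/2, (6 - 1*5)/2) => y in {0}; best 7*5 + 7*0 = 35
  x = 6: y <= min((13 - 1*6)/2, (6 - 1*6)/2) => y in {0}; best 7*6 + 7*0 = 42
The maximum 7x + 7y = 42 is achieved at x = 6, y = 0.
Check: 1*6 + 2*0 = 6 <= 13 and 1*6 + 2*0 = 6 <= 6.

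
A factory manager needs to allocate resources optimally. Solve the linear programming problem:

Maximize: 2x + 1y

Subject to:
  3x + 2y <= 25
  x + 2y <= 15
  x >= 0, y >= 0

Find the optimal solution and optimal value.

Feasible vertices: (0, 0), (0, 15/2), (5, 5), (25/3, 0)
Objective 2x + 1y at each:
  (0, 0): 0
  (0, 15/2): 15/2
  (5, 5): 15
  (25/3, 0): 50/3
Maximum is 50/3 at (25/3, 0).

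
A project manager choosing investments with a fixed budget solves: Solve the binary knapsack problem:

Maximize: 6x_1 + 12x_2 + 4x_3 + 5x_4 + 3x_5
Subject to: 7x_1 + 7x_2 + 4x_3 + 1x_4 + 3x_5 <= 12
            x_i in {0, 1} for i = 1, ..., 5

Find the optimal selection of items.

Items: item 1 (v=6, w=7), item 2 (v=12, w=7), item 3 (v=4, w=4), item 4 (v=5, w=1), item 5 (v=3, w=3)
Capacity: 12
Checking all 32 subsets (w = total weight, v = total value):
  {}: w = 0, v = 0
  {1}: w = 7, v = 6
  {2}: w = 7, v = 12
  {3}: w = 4, v = 4
  {4}: w = 1, v = 5
  {5}: w = 3, v = 3
  {1, 2}: w = 14 > 12, infeasible
  {1, 3}: w = 11, v = 10
  {1, 4}: w = 8, v = 11
  {1, 5}: w = 10, v = 9
  {2, 3}: w = 11, v = 16
  {2, 4}: w = 8, v = 17
  {2, 5}: w = 10, v = 15
  {3, 4}: w = 5, v = 9
  {3, 5}: w = 7, v = 7
  {4, 5}: w = 4, v = 8
  {1, 2, 3}: w = 18 > 12, infeasible
  {1, 2, 4}: w = 15 > 12, infeasible
  {1, 2, 5}: w = 17 > 12, infeasible
  {1, 3, 4}: w = 12, v = 15
  {1, 3, 5}: w = 14 > 12, infeasible
  {1, 4, 5}: w = 11, v = 14
  {2, 3, 4}: w = 12, v = 21
  {2, 3, 5}: w = 14 > 12, infeasible
  {2, 4, 5}: w = 11, v = 20
  {3, 4, 5}: w = 8, v = 12
  {1, 2, 3, 4}: w = 19 > 12, infeasible
  {1, 2, 3, 5}: w = 21 > 12, infeasible
  {1, 2, 4, 5}: w = 18 > 12, infeasible
  {1, 3, 4, 5}: w = 15 > 12, infeasible
  {2, 3, 4, 5}: w = 15 > 12, infeasible
  {1, 2, 3, 4, 5}: w = 22 > 12, infeasible
Best feasible subset: items [2, 3, 4]
Total weight: 12 <= 12, total value: 21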